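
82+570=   652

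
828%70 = 58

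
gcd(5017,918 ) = 1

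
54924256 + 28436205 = 83360461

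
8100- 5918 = 2182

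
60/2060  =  3/103 = 0.03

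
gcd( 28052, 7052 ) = 4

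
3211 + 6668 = 9879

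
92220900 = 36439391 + 55781509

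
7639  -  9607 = - 1968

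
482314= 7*68902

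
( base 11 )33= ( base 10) 36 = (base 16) 24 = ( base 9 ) 40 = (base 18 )20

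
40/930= 4/93= 0.04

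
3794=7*542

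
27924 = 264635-236711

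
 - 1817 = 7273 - 9090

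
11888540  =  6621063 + 5267477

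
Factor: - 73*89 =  - 6497  =  - 73^1*89^1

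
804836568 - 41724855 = 763111713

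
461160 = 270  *1708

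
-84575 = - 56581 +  - 27994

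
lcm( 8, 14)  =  56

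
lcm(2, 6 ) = 6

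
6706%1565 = 446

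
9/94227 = 3/31409  =  0.00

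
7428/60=123 + 4/5=123.80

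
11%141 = 11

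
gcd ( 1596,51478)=14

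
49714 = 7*7102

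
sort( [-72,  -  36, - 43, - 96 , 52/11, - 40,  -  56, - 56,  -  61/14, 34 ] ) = [ - 96, - 72, - 56, - 56, - 43, -40, - 36, - 61/14, 52/11, 34]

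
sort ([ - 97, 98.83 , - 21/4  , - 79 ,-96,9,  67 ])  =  [ - 97, - 96, - 79 , - 21/4,9,  67,98.83]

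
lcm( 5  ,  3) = 15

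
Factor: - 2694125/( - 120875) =21553/967 =7^1*967^( - 1)*3079^1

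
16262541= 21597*753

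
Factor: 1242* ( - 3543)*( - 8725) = 2^1 * 3^4*5^2* 23^1*349^1* 1181^1 = 38393542350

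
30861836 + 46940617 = 77802453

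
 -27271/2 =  - 13636  +  1/2 =- 13635.50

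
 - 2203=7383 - 9586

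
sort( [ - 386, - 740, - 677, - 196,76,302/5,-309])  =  [ - 740, - 677, - 386,-309  , - 196,  302/5, 76] 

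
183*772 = 141276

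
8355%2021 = 271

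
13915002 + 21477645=35392647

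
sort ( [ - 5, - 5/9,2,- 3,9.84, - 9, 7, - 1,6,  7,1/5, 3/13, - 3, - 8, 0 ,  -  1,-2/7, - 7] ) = [-9, - 8, - 7,  -  5, - 3 , - 3, -1, - 1 ,-5/9, - 2/7 , 0, 1/5,  3/13, 2,6,7,7, 9.84] 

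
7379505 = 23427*315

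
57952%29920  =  28032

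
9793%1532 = 601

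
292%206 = 86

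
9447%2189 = 691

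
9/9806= 9/9806 = 0.00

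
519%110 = 79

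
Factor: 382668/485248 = 429/544 = 2^( - 5 )*3^1*11^1*13^1*17^( - 1) 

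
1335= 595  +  740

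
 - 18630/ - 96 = 194  +  1/16 = 194.06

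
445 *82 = 36490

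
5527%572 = 379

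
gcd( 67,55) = 1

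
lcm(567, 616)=49896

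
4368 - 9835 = -5467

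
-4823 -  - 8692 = 3869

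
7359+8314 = 15673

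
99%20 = 19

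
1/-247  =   - 1  +  246/247 = - 0.00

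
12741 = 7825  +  4916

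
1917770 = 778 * 2465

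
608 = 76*8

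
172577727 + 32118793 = 204696520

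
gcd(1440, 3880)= 40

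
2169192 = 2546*852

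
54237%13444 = 461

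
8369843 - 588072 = 7781771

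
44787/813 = 14929/271=55.09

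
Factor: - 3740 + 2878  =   - 2^1*431^1= - 862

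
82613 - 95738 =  - 13125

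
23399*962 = 22509838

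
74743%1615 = 453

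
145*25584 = 3709680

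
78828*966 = 76147848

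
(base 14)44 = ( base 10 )60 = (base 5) 220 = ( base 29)22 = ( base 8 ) 74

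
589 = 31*19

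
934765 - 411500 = 523265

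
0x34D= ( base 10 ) 845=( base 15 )3B5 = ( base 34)OT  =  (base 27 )148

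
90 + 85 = 175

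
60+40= 100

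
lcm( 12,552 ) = 552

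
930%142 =78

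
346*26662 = 9225052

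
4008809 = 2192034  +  1816775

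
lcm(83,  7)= 581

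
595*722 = 429590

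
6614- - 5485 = 12099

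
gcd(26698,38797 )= 1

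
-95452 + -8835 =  - 104287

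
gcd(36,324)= 36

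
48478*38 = 1842164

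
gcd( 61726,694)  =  2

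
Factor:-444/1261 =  - 2^2*3^1*13^( - 1) * 37^1  *  97^( - 1)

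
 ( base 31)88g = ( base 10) 7952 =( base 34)6TU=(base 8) 17420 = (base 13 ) 3809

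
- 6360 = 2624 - 8984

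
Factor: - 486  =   - 2^1*3^5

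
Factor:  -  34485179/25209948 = - 2^( - 2)*3^(  -  1) * 457^( - 1 )*2213^1  *4597^(  -  1)* 15583^1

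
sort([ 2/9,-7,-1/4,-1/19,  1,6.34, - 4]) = [ - 7,-4, - 1/4,  -  1/19, 2/9,1,6.34]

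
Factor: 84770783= 2531^1 *33493^1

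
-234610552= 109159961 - 343770513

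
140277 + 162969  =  303246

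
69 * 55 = 3795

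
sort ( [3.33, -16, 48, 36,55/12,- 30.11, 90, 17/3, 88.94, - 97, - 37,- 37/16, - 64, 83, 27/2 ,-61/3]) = [-97, - 64, - 37, - 30.11, - 61/3  , - 16, - 37/16,3.33, 55/12 , 17/3, 27/2,36, 48, 83, 88.94, 90]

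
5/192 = 5/192 = 0.03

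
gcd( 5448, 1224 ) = 24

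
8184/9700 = 2046/2425 = 0.84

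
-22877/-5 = 22877/5=4575.40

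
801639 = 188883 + 612756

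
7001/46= 7001/46=152.20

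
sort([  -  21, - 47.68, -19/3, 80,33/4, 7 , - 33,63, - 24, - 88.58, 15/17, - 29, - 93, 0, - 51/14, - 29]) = [ - 93, - 88.58,  -  47.68, - 33, - 29, - 29  , - 24 , -21, - 19/3, - 51/14, 0,15/17,7, 33/4, 63,80] 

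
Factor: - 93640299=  - 3^1*31213433^1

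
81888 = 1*81888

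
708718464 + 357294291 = 1066012755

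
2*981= 1962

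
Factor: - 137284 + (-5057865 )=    - 17^1 * 305597^1 = -5195149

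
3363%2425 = 938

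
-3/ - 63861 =1/21287=0.00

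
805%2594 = 805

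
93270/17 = 5486 + 8/17 = 5486.47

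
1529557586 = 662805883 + 866751703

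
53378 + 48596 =101974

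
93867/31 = 93867/31= 3027.97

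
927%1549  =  927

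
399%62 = 27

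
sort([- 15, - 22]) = [-22,- 15] 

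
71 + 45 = 116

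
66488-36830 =29658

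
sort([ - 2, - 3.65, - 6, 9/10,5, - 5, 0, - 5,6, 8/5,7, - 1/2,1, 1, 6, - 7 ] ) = [-7, - 6, - 5 , - 5, - 3.65,-2 ,-1/2, 0, 9/10,1,1,8/5 , 5, 6, 6,7] 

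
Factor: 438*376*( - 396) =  - 65216448 = - 2^6 * 3^3*11^1*47^1*73^1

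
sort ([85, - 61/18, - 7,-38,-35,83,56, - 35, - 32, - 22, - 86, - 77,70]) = [ -86,-77, - 38, - 35, - 35, - 32, - 22, - 7, - 61/18,56,  70, 83 , 85]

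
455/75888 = 455/75888 = 0.01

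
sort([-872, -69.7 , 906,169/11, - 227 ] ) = [ - 872,  -  227, - 69.7 , 169/11,  906 ] 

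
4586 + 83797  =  88383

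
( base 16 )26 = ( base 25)1d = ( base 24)1e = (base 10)38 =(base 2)100110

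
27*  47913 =1293651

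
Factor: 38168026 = 2^1*13^1*17^1 * 86353^1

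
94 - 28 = 66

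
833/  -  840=  -  1 + 1/120 =- 0.99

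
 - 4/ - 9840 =1/2460 = 0.00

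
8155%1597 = 170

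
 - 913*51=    - 46563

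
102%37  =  28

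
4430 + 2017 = 6447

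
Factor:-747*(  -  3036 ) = 2267892 =2^2 * 3^3 * 11^1 * 23^1 * 83^1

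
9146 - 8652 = 494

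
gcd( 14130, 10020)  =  30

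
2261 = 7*323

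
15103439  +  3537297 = 18640736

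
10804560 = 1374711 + 9429849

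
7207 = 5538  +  1669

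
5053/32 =157 + 29/32 = 157.91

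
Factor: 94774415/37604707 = 5^1*7^( - 2 )*767443^(-1 )*18954883^1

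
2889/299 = 2889/299 = 9.66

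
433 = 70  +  363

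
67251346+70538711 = 137790057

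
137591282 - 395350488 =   -  257759206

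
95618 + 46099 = 141717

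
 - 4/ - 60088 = 1/15022 = 0.00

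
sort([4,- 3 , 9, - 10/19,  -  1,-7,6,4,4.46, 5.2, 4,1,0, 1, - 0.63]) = [ - 7,-3,  -  1, - 0.63,-10/19,  0,1,1,4, 4,4,4.46,5.2,  6 , 9] 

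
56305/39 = 1443 + 28/39 = 1443.72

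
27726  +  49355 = 77081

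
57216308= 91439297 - 34222989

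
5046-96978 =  - 91932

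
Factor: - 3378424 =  - 2^3*7^1*23^1*43^1*61^1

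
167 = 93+74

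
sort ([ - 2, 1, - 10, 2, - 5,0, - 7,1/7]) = [  -  10,- 7 , - 5,-2,0, 1/7, 1, 2]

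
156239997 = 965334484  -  809094487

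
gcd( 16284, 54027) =69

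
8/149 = 8/149 = 0.05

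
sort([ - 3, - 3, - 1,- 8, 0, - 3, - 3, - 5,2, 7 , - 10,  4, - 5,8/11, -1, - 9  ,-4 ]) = [ - 10, - 9, - 8, - 5, - 5, - 4, - 3, -3,-3, - 3, - 1, - 1,  0,  8/11, 2, 4, 7 ]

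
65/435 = 13/87 = 0.15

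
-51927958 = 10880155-62808113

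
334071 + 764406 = 1098477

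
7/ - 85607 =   -  7/85607 =- 0.00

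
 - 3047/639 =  - 3047/639 =- 4.77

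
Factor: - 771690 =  - 2^1*3^1*5^1*29^1*887^1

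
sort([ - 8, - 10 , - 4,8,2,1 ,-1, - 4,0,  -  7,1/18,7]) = [ - 10, - 8,-7, - 4, - 4, - 1,0,  1/18,1 , 2,  7, 8 ]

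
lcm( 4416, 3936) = 181056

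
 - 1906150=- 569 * 3350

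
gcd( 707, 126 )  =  7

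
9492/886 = 10 + 316/443= 10.71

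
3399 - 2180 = 1219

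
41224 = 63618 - 22394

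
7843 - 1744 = 6099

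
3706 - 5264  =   - 1558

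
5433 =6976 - 1543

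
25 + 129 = 154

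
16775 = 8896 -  - 7879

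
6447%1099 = 952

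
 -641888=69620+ -711508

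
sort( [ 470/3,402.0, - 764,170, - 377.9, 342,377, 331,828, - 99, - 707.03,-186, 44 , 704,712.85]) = [-764, - 707.03, - 377.9, - 186, - 99,44, 470/3, 170, 331,342,377 , 402.0, 704, 712.85,828 ]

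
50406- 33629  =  16777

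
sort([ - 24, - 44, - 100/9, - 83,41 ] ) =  [ -83, - 44,  -  24, - 100/9, 41] 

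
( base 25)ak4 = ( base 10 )6754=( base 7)25456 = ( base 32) 6J2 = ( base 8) 15142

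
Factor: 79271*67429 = 17^1*4663^1 * 67429^1 = 5345164259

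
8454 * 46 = 388884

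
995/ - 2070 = - 1 + 215/414 = -0.48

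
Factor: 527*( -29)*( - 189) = 2888487  =  3^3*7^1* 17^1*29^1* 31^1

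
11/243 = 11/243=   0.05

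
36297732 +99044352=135342084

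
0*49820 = 0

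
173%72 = 29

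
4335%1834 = 667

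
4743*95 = 450585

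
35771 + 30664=66435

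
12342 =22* 561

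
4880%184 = 96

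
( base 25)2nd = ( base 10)1838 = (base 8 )3456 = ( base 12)1092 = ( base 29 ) 25B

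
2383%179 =56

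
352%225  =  127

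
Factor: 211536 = 2^4*3^2 * 13^1*113^1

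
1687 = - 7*( - 241 )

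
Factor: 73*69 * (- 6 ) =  - 2^1*3^2*23^1*73^1=-  30222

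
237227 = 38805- - 198422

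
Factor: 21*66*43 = 2^1*3^2*7^1*11^1*43^1 = 59598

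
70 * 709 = 49630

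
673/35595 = 673/35595 = 0.02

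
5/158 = 5/158 = 0.03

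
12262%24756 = 12262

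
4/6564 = 1/1641 =0.00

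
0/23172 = 0 = 0.00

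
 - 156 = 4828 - 4984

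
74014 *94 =6957316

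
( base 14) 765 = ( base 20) 3d1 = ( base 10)1461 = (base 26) 245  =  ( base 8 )2665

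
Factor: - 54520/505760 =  - 47/436=- 2^(  -  2) * 47^1*109^( - 1 ) 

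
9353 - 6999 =2354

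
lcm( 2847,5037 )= 65481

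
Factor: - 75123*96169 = - 3^2*17^2 * 491^1  *5657^1  =  -  7224503787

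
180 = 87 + 93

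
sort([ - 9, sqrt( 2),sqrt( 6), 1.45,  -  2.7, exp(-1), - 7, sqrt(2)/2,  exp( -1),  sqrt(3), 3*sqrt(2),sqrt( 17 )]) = [ - 9, - 7, - 2.7, exp( - 1), exp( - 1), sqrt( 2)/2,sqrt(2 ),1.45, sqrt( 3), sqrt( 6), sqrt(17), 3*sqrt( 2)]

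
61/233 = 61/233= 0.26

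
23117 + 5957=29074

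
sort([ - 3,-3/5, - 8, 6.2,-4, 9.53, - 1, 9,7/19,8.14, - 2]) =[ - 8, - 4, - 3, - 2 , - 1,  -  3/5,  7/19,6.2,8.14,9, 9.53 ]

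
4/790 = 2/395 = 0.01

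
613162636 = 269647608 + 343515028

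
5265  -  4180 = 1085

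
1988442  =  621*3202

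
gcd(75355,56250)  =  5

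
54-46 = 8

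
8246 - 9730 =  - 1484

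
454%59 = 41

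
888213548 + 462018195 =1350231743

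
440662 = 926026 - 485364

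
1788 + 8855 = 10643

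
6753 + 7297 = 14050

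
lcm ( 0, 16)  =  0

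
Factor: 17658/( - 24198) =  - 27/37 = - 3^3*37^ ( - 1 ) 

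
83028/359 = 231 + 99/359 =231.28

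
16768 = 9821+6947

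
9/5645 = 9/5645  =  0.00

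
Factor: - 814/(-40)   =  407/20 = 2^( - 2)*5^(-1)*11^1*37^1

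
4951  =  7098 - 2147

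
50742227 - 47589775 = 3152452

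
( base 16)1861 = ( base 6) 44521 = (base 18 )114D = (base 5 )144431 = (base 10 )6241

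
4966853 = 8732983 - 3766130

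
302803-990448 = - 687645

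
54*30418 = 1642572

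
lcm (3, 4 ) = 12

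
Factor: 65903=59^1* 1117^1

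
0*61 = 0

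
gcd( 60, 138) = 6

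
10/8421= 10/8421=0.00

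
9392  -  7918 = 1474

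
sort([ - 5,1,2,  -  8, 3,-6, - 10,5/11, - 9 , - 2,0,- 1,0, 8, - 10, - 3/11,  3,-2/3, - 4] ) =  [ - 10, - 10, - 9, - 8, -6, - 5,-4, - 2, - 1, - 2/3, - 3/11,0,0,5/11,1,2,3,  3,8 ] 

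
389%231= 158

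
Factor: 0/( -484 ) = 0 = 0^1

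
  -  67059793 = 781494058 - 848553851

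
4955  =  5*991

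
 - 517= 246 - 763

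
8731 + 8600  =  17331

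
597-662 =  - 65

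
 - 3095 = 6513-9608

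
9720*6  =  58320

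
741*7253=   5374473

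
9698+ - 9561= 137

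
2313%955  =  403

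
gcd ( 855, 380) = 95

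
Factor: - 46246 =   -  2^1*19^1*1217^1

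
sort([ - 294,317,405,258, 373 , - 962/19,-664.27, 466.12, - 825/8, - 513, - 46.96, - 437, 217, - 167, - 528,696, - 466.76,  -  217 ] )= [-664.27, - 528, - 513, - 466.76, - 437, - 294,-217, - 167 , - 825/8,-962/19 ,-46.96,217,258, 317, 373, 405, 466.12, 696 ]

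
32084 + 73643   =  105727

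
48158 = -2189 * ( -22 )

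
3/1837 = 3/1837 =0.00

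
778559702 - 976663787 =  - 198104085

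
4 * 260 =1040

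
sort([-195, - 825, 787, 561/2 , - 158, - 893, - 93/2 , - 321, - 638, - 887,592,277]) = [ - 893, - 887, - 825, - 638, - 321, - 195, - 158,-93/2,277,561/2,592,787]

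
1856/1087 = 1856/1087 = 1.71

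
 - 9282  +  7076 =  - 2206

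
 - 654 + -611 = -1265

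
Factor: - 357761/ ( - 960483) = 3^( - 1 )*  17^( - 1)*37^(-1 ) * 131^1 * 509^( - 1)*2731^1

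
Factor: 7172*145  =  1039940 = 2^2 * 5^1*11^1*  29^1 *163^1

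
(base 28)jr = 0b1000101111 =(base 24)N7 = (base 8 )1057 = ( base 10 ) 559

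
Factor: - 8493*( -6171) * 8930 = 468024005790 = 2^1*3^2*5^1 * 11^2  *17^1*19^2*47^1*149^1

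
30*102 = 3060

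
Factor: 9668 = 2^2 * 2417^1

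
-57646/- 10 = 5764 + 3/5 = 5764.60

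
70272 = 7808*9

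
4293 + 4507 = 8800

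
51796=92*563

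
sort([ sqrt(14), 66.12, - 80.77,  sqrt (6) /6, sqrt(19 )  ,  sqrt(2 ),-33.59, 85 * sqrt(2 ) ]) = [ - 80.77 , - 33.59,sqrt( 6)/6,sqrt (2),sqrt(14 ), sqrt(19),66.12,85*sqrt( 2 )]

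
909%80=29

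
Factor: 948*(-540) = -511920  =  - 2^4*3^4*5^1*79^1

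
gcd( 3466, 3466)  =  3466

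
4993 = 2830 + 2163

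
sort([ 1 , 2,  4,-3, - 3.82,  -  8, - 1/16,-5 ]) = [ - 8,-5,-3.82, - 3, -1/16, 1, 2,4]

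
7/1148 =1/164 = 0.01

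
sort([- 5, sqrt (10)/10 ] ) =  [ - 5, sqrt(10) /10]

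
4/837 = 4/837= 0.00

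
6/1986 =1/331 = 0.00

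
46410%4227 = 4140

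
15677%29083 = 15677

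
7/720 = 7/720 = 0.01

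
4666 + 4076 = 8742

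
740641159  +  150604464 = 891245623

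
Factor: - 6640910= - 2^1*5^1*664091^1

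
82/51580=41/25790= 0.00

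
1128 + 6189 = 7317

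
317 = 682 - 365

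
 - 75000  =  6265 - 81265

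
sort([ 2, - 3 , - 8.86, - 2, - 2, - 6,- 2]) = [ - 8.86, - 6, - 3, - 2, - 2, - 2, 2]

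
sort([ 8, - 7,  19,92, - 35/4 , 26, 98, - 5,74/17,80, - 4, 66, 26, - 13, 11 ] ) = [-13 , - 35/4 , - 7, -5, - 4,74/17, 8,11, 19, 26,  26, 66 , 80, 92,98]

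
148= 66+82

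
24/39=8/13 = 0.62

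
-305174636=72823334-377997970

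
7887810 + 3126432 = 11014242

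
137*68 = 9316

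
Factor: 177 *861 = 3^2*7^1*41^1*59^1=152397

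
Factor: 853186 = 2^1*127^1*3359^1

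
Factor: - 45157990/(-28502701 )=2^1 * 5^1 * 4515799^1*28502701^( - 1)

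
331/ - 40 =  - 9 + 29/40 = - 8.28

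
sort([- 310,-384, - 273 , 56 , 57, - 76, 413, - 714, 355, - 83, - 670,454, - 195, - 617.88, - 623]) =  [ - 714, - 670, - 623, - 617.88,- 384, - 310, -273,-195,  -  83,-76, 56, 57,355, 413, 454]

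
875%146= 145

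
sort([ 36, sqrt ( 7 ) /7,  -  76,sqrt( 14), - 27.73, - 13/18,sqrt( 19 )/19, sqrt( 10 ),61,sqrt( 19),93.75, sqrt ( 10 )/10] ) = [ - 76, - 27.73, - 13/18,sqrt ( 19) /19,sqrt(10 )/10, sqrt(  7) /7, sqrt(10 ),  sqrt(14),sqrt( 19 ),36,61,93.75] 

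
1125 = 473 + 652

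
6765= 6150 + 615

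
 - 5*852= -4260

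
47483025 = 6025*7881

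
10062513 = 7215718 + 2846795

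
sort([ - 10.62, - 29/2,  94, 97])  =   [ - 29/2, - 10.62, 94, 97]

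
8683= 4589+4094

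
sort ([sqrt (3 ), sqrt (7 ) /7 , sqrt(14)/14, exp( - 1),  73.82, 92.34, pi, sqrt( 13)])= [ sqrt (14)/14,exp(- 1),  sqrt(7)/7, sqrt( 3 ) , pi,  sqrt (13) , 73.82, 92.34]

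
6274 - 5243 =1031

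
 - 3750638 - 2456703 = -6207341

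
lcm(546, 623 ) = 48594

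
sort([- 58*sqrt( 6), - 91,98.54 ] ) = [ - 58*sqrt( 6 ), - 91,98.54 ] 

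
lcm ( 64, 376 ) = 3008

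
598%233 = 132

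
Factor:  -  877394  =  -2^1*7^3*1279^1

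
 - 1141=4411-5552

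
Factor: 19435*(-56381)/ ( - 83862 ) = 2^( - 1 )*3^ (  -  3)*5^1*13^3*23^1 * 1553^(-1 )*4337^1 =1095764735/83862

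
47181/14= 3370 + 1/14 =3370.07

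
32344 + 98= 32442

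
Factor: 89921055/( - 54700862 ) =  - 2^(-1 ) *3^1* 5^1*7^1* 856391^1*27350431^( - 1 ) 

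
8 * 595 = 4760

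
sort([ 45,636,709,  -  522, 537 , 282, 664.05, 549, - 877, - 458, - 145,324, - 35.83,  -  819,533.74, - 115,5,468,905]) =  [-877,  -  819, - 522,  -  458, - 145, - 115, - 35.83, 5, 45, 282,324,468,533.74,537, 549, 636, 664.05,709,905] 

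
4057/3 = 4057/3   =  1352.33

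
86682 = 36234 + 50448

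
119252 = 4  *29813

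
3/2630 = 3/2630 = 0.00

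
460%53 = 36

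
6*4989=29934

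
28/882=2/63= 0.03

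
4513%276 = 97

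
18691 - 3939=14752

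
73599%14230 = 2449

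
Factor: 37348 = 2^2*9337^1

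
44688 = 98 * 456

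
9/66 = 3/22 = 0.14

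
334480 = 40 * 8362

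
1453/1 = 1453 =1453.00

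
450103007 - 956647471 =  - 506544464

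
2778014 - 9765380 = - 6987366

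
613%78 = 67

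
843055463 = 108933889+734121574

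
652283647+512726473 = 1165010120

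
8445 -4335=4110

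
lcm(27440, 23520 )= 164640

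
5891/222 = 26 + 119/222 = 26.54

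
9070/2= 4535 = 4535.00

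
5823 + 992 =6815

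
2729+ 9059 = 11788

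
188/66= 2 + 28/33=2.85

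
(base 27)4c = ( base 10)120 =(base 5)440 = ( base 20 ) 60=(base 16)78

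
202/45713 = 202/45713=0.00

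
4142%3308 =834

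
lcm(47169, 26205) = 235845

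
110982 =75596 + 35386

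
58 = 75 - 17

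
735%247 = 241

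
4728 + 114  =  4842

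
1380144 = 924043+456101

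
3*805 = 2415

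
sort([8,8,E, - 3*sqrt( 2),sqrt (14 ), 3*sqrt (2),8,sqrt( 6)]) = [ - 3*sqrt( 2),sqrt( 6),E,sqrt( 14) , 3*sqrt( 2),8,8,8]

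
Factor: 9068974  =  2^1 * 4534487^1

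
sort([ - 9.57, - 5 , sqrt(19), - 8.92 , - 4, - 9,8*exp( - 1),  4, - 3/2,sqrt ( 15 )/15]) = [ - 9.57, - 9, - 8.92, - 5, - 4,-3/2, sqrt (15) /15 , 8*exp( - 1 ),4,sqrt( 19)] 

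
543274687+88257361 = 631532048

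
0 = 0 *( - 487) 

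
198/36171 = 22/4019 = 0.01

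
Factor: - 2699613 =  - 3^2 * 7^1 * 73^1*587^1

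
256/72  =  32/9 = 3.56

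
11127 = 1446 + 9681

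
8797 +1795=10592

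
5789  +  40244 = 46033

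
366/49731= 122/16577 = 0.01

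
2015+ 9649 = 11664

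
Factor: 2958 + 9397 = 12355 = 5^1*7^1*353^1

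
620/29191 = 620/29191 = 0.02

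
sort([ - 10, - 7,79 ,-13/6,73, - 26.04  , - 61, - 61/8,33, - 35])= [ - 61, - 35, - 26.04, - 10, - 61/8, - 7, - 13/6 , 33,73,79]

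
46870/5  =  9374  =  9374.00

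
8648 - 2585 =6063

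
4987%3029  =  1958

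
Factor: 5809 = 37^1*157^1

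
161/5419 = 161/5419 = 0.03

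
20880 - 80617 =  - 59737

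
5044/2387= 2 + 270/2387 = 2.11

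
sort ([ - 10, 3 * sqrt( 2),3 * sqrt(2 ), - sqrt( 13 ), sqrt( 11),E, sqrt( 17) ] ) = [ -10, - sqrt(13 ),E,sqrt(11 ),sqrt(17 ),3 * sqrt(2),  3 * sqrt( 2 )]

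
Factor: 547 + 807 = 1354 = 2^1*677^1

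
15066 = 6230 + 8836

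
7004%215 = 124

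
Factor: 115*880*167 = 2^4  *5^2*11^1*23^1*167^1 = 16900400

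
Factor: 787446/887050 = 3^2  *5^(-2 )*11^1*41^1*97^1*113^ (- 1)*157^( - 1) = 393723/443525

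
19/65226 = 19/65226 =0.00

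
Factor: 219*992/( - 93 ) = -2^5*73^1  =  -2336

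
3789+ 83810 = 87599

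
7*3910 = 27370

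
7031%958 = 325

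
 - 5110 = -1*5110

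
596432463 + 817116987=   1413549450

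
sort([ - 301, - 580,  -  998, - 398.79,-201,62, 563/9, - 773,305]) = [  -  998,-773, - 580, - 398.79, - 301,  -  201, 62,563/9, 305]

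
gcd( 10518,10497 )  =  3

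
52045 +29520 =81565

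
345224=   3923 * 88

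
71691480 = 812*88290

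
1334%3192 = 1334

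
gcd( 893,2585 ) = 47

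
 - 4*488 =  - 1952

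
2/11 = 2/11 = 0.18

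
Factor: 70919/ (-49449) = -3^( - 1)*53^( - 1)*311^ ( - 1)*  70919^1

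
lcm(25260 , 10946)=328380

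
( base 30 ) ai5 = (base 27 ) D2E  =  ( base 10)9545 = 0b10010101001001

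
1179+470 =1649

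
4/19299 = 4/19299 = 0.00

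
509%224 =61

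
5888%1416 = 224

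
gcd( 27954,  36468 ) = 18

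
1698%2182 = 1698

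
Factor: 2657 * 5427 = 14419539 = 3^4 *67^1*2657^1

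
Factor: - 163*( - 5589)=911007 = 3^5*23^1*163^1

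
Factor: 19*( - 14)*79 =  - 2^1*7^1*19^1*79^1 = - 21014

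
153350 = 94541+58809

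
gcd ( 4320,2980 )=20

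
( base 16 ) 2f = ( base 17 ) 2D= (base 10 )47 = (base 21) 25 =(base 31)1G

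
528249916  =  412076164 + 116173752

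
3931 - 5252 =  - 1321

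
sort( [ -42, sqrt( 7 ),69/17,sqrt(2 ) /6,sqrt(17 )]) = [ - 42, sqrt( 2)/6 , sqrt( 7 ),69/17, sqrt( 17 )] 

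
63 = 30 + 33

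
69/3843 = 23/1281  =  0.02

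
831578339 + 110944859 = 942523198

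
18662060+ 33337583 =51999643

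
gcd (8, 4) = 4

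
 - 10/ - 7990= 1/799 = 0.00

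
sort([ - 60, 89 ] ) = [ - 60, 89 ]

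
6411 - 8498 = -2087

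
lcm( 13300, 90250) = 1263500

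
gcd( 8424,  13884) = 156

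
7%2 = 1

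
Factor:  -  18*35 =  - 2^1*3^2  *5^1 * 7^1=- 630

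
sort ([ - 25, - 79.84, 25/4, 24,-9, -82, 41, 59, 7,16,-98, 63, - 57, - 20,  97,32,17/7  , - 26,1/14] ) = [- 98,  -  82, - 79.84,  -  57, - 26,  -  25, - 20 , - 9, 1/14, 17/7, 25/4, 7, 16,24,32 , 41, 59  ,  63, 97]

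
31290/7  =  4470=4470.00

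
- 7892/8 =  -987+1/2 = - 986.50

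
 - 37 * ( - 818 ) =30266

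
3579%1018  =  525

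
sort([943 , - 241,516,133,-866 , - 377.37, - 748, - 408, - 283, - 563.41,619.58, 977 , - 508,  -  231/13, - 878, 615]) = [ - 878, - 866 , - 748, - 563.41, - 508, -408,  -  377.37, - 283, - 241, - 231/13, 133, 516 , 615,619.58, 943, 977] 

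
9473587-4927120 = 4546467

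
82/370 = 41/185 = 0.22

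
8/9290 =4/4645 = 0.00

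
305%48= 17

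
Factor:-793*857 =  - 679601 = - 13^1*61^1*857^1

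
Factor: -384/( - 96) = 4  =  2^2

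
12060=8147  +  3913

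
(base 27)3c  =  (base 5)333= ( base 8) 135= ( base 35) 2n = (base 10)93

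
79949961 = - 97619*( - 819)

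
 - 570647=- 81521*7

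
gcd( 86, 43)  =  43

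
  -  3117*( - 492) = 1533564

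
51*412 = 21012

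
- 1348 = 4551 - 5899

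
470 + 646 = 1116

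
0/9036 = 0 = 0.00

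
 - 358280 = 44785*( - 8 ) 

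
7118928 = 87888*81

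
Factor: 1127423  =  11^1 * 17^1*6029^1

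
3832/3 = 3832/3 = 1277.33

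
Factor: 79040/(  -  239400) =  -  2^3 * 3^ (  -  2) * 5^(  -  1 )*7^ (  -  1 ) * 13^1  =  -104/315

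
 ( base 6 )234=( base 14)6a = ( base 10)94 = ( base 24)3m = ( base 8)136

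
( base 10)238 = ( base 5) 1423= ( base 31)7l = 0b11101110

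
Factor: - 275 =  - 5^2*11^1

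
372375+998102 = 1370477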